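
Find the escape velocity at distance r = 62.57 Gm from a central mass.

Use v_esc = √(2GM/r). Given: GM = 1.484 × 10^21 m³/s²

Convert to SI: r = 62.57 Gm = 6.257e+10 m.
Escape velocity comes from setting total energy to zero: ½v² − GM/r = 0 ⇒ v_esc = √(2GM / r).
v_esc = √(2 · 1.484e+21 / 6.257e+10) m/s ≈ 2.178e+05 m/s = 217.8 km/s.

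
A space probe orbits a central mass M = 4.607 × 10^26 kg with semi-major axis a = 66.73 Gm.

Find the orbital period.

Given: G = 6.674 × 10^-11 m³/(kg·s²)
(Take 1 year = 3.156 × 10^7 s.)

Convert to SI: a = 66.73 Gm = 6.673e+10 m.
GM = G · M = 6.674e-11 · 4.607e+26 = 3.07471e+16 m³/s².
Kepler's third law: T = 2π √(a³ / GM).
Substituting a = 6.673e+10 m and GM = 3.07471e+16 m³/s²:
T = 2π √((6.673e+10)³ / 3.07471e+16) s
T ≈ 6.177e+08 s = 19.57 years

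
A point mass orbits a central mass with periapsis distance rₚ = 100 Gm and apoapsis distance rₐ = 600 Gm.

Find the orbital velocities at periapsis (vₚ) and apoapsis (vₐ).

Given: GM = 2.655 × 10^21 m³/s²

Convert to SI: rₚ = 100 Gm = 1e+11 m; rₐ = 600 Gm = 6e+11 m.
Use the vis-viva equation v² = GM(2/r − 1/a) with a = (rₚ + rₐ)/2 = (1e+11 + 6e+11)/2 = 3.5e+11 m.
vₚ = √(GM · (2/rₚ − 1/a)) = √(2.655e+21 · (2/1e+11 − 1/3.5e+11)) m/s ≈ 2.133e+05 m/s = 213.3 km/s.
vₐ = √(GM · (2/rₐ − 1/a)) = √(2.655e+21 · (2/6e+11 − 1/3.5e+11)) m/s ≈ 3.556e+04 m/s = 35.56 km/s.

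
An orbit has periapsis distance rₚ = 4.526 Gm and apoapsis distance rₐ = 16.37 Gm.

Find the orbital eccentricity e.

Convert to SI: rₚ = 4.526 Gm = 4.526e+09 m; rₐ = 16.37 Gm = 1.637e+10 m.
e = (rₐ − rₚ) / (rₐ + rₚ).
e = (1.637e+10 − 4.526e+09) / (1.637e+10 + 4.526e+09) = 1.1844e+10 / 2.0896e+10 ≈ 0.5668.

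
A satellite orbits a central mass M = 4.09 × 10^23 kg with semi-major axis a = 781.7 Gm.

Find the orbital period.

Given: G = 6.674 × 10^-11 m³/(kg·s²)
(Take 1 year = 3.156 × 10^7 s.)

Convert to SI: a = 781.7 Gm = 7.817e+11 m.
GM = G · M = 6.674e-11 · 4.09e+23 = 2.72967e+13 m³/s².
Kepler's third law: T = 2π √(a³ / GM).
Substituting a = 7.817e+11 m and GM = 2.72967e+13 m³/s²:
T = 2π √((7.817e+11)³ / 2.72967e+13) s
T ≈ 8.312e+11 s = 2.634e+04 years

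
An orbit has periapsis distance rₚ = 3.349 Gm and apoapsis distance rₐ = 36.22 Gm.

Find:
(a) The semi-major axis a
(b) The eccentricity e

Convert to SI: rₚ = 3.349 Gm = 3.349e+09 m; rₐ = 36.22 Gm = 3.622e+10 m.
(a) a = (rₚ + rₐ) / 2 = (3.349e+09 + 3.622e+10) / 2 ≈ 1.978e+10 m = 19.78 Gm.
(b) e = (rₐ − rₚ) / (rₐ + rₚ) = (3.622e+10 − 3.349e+09) / (3.622e+10 + 3.349e+09) ≈ 0.8307.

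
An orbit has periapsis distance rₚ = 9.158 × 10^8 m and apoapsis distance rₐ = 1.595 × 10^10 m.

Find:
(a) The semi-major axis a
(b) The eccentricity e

(a) a = (rₚ + rₐ) / 2 = (9.158e+08 + 1.595e+10) / 2 ≈ 8.433e+09 m = 8.433 × 10^9 m.
(b) e = (rₐ − rₚ) / (rₐ + rₚ) = (1.595e+10 − 9.158e+08) / (1.595e+10 + 9.158e+08) ≈ 0.8914.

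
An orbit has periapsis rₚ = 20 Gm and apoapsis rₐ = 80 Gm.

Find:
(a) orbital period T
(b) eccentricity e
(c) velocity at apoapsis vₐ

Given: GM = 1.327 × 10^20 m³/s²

Convert to SI: rₚ = 20 Gm = 2e+10 m; rₐ = 80 Gm = 8e+10 m.
(a) With a = (rₚ + rₐ)/2 = 5e+10 m, T = 2π √(a³/GM) = 2π √((5e+10)³/1.327e+20) s ≈ 6.098e+06 s
(b) e = (rₐ − rₚ)/(rₐ + rₚ) = (8e+10 − 2e+10)/(8e+10 + 2e+10) ≈ 0.6
(c) With a = (rₚ + rₐ)/2 = 5e+10 m, vₐ = √(GM (2/rₐ − 1/a)) = √(1.327e+20 · (2/8e+10 − 1/5e+10)) m/s ≈ 2.576e+04 m/s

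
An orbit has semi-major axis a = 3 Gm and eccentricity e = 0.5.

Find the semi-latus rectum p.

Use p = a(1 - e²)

Convert to SI: a = 3 Gm = 3e+09 m.
p = a (1 − e²).
p = 3e+09 · (1 − (0.5)²) = 3e+09 · 0.75 ≈ 2.25e+09 m = 2.25 Gm.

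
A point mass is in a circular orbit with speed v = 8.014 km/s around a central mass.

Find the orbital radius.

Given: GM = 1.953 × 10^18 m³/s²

Convert to SI: v = 8.014 km/s = 8014 m/s.
For a circular orbit, v² = GM / r, so r = GM / v².
r = 1.953e+18 / (8014)² m ≈ 3.041e+10 m = 3.041 × 10^10 m.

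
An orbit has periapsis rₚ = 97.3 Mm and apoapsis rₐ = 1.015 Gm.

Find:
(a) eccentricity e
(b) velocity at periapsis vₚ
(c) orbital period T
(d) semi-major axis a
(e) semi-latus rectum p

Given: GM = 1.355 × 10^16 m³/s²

Convert to SI: rₚ = 97.3 Mm = 9.73e+07 m; rₐ = 1.015 Gm = 1.015e+09 m.
(a) e = (rₐ − rₚ)/(rₐ + rₚ) = (1.015e+09 − 9.73e+07)/(1.015e+09 + 9.73e+07) ≈ 0.825
(b) With a = (rₚ + rₐ)/2 = 5.5615e+08 m, vₚ = √(GM (2/rₚ − 1/a)) = √(1.355e+16 · (2/9.73e+07 − 1/5.5615e+08)) m/s ≈ 1.594e+04 m/s
(c) With a = (rₚ + rₐ)/2 = 5.5615e+08 m, T = 2π √(a³/GM) = 2π √((5.5615e+08)³/1.355e+16) s ≈ 7.079e+05 s
(d) a = (rₚ + rₐ)/2 = (9.73e+07 + 1.015e+09)/2 ≈ 5.562e+08 m
(e) From a = (rₚ + rₐ)/2 = 5.5615e+08 m and e = (rₐ − rₚ)/(rₐ + rₚ) = 0.825047, p = a(1 − e²) = 5.5615e+08 · (1 − (0.825047)²) ≈ 1.776e+08 m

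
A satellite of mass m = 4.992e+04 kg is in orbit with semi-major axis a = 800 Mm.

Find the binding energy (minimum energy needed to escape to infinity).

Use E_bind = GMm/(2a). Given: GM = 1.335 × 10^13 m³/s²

Convert to SI: a = 800 Mm = 8e+08 m.
Total orbital energy is E = −GMm/(2a); binding energy is E_bind = −E = GMm/(2a).
E_bind = 1.335e+13 · 4.992e+04 / (2 · 8e+08) J ≈ 4.165e+08 J = 416.5 MJ.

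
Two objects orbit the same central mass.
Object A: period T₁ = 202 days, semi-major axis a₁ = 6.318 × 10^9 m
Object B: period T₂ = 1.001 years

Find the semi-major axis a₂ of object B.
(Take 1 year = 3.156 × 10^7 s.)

Convert to SI: T₁ = 202 days = 1.74528e+07 s; T₂ = 1.001 years = 3.15916e+07 s.
Kepler's third law: (T₁/T₂)² = (a₁/a₂)³ ⇒ a₂ = a₁ · (T₂/T₁)^(2/3).
T₂/T₁ = 3.15916e+07 / 1.74528e+07 = 1.81011.
a₂ = 6.318e+09 · (1.81011)^(2/3) m ≈ 9.384e+09 m = 9.384 × 10^9 m.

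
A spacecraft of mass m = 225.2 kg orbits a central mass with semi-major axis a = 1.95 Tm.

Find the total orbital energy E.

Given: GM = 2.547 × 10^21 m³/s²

Convert to SI: a = 1.95 Tm = 1.95e+12 m.
E = −GMm / (2a).
E = −2.547e+21 · 225.2 / (2 · 1.95e+12) J ≈ -1.471e+11 J = -147.1 GJ.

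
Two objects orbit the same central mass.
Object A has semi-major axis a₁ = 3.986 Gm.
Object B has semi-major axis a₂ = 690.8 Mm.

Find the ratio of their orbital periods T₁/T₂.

Convert to SI: a₁ = 3.986 Gm = 3.986e+09 m; a₂ = 690.8 Mm = 6.908e+08 m.
From Kepler's third law, (T₁/T₂)² = (a₁/a₂)³, so T₁/T₂ = (a₁/a₂)^(3/2).
a₁/a₂ = 3.986e+09 / 6.908e+08 = 5.77012.
T₁/T₂ = (5.77012)^(3/2) ≈ 13.86.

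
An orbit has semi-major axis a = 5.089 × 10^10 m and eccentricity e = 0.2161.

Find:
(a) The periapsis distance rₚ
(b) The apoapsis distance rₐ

(a) rₚ = a(1 − e) = 5.089e+10 · (1 − 0.2161) = 5.089e+10 · 0.7839 ≈ 3.989e+10 m = 3.989 × 10^10 m.
(b) rₐ = a(1 + e) = 5.089e+10 · (1 + 0.2161) = 5.089e+10 · 1.2161 ≈ 6.189e+10 m = 6.189 × 10^10 m.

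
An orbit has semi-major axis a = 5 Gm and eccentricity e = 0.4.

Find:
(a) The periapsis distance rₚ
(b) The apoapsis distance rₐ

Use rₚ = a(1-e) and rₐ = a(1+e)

Convert to SI: a = 5 Gm = 5e+09 m.
(a) rₚ = a(1 − e) = 5e+09 · (1 − 0.4) = 5e+09 · 0.6 ≈ 3e+09 m = 3 Gm.
(b) rₐ = a(1 + e) = 5e+09 · (1 + 0.4) = 5e+09 · 1.4 ≈ 7e+09 m = 7 Gm.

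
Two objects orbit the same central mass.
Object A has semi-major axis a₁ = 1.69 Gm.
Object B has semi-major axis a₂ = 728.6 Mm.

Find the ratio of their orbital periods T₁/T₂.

Convert to SI: a₁ = 1.69 Gm = 1.69e+09 m; a₂ = 728.6 Mm = 7.286e+08 m.
From Kepler's third law, (T₁/T₂)² = (a₁/a₂)³, so T₁/T₂ = (a₁/a₂)^(3/2).
a₁/a₂ = 1.69e+09 / 7.286e+08 = 2.31952.
T₁/T₂ = (2.31952)^(3/2) ≈ 3.533.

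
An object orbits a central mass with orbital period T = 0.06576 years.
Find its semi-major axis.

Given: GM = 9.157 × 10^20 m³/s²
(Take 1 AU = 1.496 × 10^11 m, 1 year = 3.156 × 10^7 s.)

Convert to SI: T = 0.06576 years = 2.07539e+06 s.
Invert Kepler's third law: a = (GM · T² / (4π²))^(1/3).
Substituting T = 2.07539e+06 s and GM = 9.157e+20 m³/s²:
a = (9.157e+20 · (2.07539e+06)² / (4π²))^(1/3) m
a ≈ 4.64e+10 m = 0.3102 AU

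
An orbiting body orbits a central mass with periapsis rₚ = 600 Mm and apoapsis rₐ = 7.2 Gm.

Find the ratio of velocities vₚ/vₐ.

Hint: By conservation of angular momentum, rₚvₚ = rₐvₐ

Convert to SI: rₚ = 600 Mm = 6e+08 m; rₐ = 7.2 Gm = 7.2e+09 m.
Conservation of angular momentum gives rₚvₚ = rₐvₐ, so vₚ/vₐ = rₐ/rₚ.
vₚ/vₐ = 7.2e+09 / 6e+08 ≈ 12.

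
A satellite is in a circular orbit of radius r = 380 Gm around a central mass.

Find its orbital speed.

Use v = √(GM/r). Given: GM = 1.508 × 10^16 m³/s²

Convert to SI: r = 380 Gm = 3.8e+11 m.
For a circular orbit, gravity supplies the centripetal force, so v = √(GM / r).
v = √(1.508e+16 / 3.8e+11) m/s ≈ 199.2 m/s = 199.2 m/s.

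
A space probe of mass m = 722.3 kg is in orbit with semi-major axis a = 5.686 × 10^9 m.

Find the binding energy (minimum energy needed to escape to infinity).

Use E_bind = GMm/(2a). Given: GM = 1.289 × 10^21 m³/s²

Total orbital energy is E = −GMm/(2a); binding energy is E_bind = −E = GMm/(2a).
E_bind = 1.289e+21 · 722.3 / (2 · 5.686e+09) J ≈ 8.187e+13 J = 81.87 TJ.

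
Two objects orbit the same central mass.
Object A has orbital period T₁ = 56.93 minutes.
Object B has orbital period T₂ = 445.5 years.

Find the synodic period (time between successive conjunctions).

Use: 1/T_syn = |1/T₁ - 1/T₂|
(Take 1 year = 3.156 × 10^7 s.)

Convert to SI: T₁ = 56.93 minutes = 3415.8 s; T₂ = 445.5 years = 1.406e+10 s.
T_syn = |T₁ · T₂ / (T₁ − T₂)|.
T_syn = |3415.8 · 1.406e+10 / (3415.8 − 1.406e+10)| s ≈ 3416 s = 56.93 minutes.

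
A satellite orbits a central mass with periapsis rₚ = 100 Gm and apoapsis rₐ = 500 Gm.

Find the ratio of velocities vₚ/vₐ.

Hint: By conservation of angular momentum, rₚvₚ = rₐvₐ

Convert to SI: rₚ = 100 Gm = 1e+11 m; rₐ = 500 Gm = 5e+11 m.
Conservation of angular momentum gives rₚvₚ = rₐvₐ, so vₚ/vₐ = rₐ/rₚ.
vₚ/vₐ = 5e+11 / 1e+11 ≈ 5.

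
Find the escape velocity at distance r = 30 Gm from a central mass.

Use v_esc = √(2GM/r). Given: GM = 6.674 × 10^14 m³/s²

Convert to SI: r = 30 Gm = 3e+10 m.
Escape velocity comes from setting total energy to zero: ½v² − GM/r = 0 ⇒ v_esc = √(2GM / r).
v_esc = √(2 · 6.674e+14 / 3e+10) m/s ≈ 210.9 m/s = 210.9 m/s.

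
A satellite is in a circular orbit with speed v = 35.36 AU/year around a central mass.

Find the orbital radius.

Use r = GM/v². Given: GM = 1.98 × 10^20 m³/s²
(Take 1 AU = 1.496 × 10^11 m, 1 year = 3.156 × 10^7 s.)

Convert to SI: v = 35.36 AU/year = 167613 m/s.
For a circular orbit, v² = GM / r, so r = GM / v².
r = 1.98e+20 / (167613)² m ≈ 7.048e+09 m = 0.04711 AU.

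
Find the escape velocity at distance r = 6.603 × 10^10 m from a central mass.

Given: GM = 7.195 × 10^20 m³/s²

Escape velocity comes from setting total energy to zero: ½v² − GM/r = 0 ⇒ v_esc = √(2GM / r).
v_esc = √(2 · 7.195e+20 / 6.603e+10) m/s ≈ 1.476e+05 m/s = 147.6 km/s.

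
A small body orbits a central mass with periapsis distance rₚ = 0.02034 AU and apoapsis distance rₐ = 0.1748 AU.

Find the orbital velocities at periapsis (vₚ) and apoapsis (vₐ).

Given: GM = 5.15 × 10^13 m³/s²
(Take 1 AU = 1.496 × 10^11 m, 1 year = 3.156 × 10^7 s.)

Convert to SI: rₚ = 0.02034 AU = 3.04286e+09 m; rₐ = 0.1748 AU = 2.61501e+10 m.
Use the vis-viva equation v² = GM(2/r − 1/a) with a = (rₚ + rₐ)/2 = (3.04286e+09 + 2.61501e+10)/2 = 1.45965e+10 m.
vₚ = √(GM · (2/rₚ − 1/a)) = √(5.15e+13 · (2/3.04286e+09 − 1/1.45965e+10)) m/s ≈ 174.1 m/s = 0.03674 AU/year.
vₐ = √(GM · (2/rₐ − 1/a)) = √(5.15e+13 · (2/2.61501e+10 − 1/1.45965e+10)) m/s ≈ 20.26 m/s = 0.004275 AU/year.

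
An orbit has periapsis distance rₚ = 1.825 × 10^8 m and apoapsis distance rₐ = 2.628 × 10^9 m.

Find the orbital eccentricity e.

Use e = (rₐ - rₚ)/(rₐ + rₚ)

e = (rₐ − rₚ) / (rₐ + rₚ).
e = (2.628e+09 − 1.825e+08) / (2.628e+09 + 1.825e+08) = 2.4455e+09 / 2.8105e+09 ≈ 0.8701.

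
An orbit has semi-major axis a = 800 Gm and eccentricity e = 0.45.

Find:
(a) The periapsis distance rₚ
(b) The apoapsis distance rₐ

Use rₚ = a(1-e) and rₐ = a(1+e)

Convert to SI: a = 800 Gm = 8e+11 m.
(a) rₚ = a(1 − e) = 8e+11 · (1 − 0.45) = 8e+11 · 0.55 ≈ 4.4e+11 m = 440 Gm.
(b) rₐ = a(1 + e) = 8e+11 · (1 + 0.45) = 8e+11 · 1.45 ≈ 1.16e+12 m = 1.16 Tm.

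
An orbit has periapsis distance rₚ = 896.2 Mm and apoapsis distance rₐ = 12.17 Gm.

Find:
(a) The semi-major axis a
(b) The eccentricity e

Convert to SI: rₚ = 896.2 Mm = 8.962e+08 m; rₐ = 12.17 Gm = 1.217e+10 m.
(a) a = (rₚ + rₐ) / 2 = (8.962e+08 + 1.217e+10) / 2 ≈ 6.533e+09 m = 6.533 Gm.
(b) e = (rₐ − rₚ) / (rₐ + rₚ) = (1.217e+10 − 8.962e+08) / (1.217e+10 + 8.962e+08) ≈ 0.8628.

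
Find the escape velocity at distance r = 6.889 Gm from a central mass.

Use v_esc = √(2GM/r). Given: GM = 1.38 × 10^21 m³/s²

Convert to SI: r = 6.889 Gm = 6.889e+09 m.
Escape velocity comes from setting total energy to zero: ½v² − GM/r = 0 ⇒ v_esc = √(2GM / r).
v_esc = √(2 · 1.38e+21 / 6.889e+09) m/s ≈ 6.33e+05 m/s = 633 km/s.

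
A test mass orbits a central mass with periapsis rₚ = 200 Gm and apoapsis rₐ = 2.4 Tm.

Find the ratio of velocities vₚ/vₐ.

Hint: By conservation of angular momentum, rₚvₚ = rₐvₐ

Convert to SI: rₚ = 200 Gm = 2e+11 m; rₐ = 2.4 Tm = 2.4e+12 m.
Conservation of angular momentum gives rₚvₚ = rₐvₐ, so vₚ/vₐ = rₐ/rₚ.
vₚ/vₐ = 2.4e+12 / 2e+11 ≈ 12.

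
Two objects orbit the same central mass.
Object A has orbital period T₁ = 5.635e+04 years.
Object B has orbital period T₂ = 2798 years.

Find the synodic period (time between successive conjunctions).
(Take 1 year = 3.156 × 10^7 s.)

Convert to SI: T₁ = 5.635e+04 years = 1.77841e+12 s; T₂ = 2798 years = 8.83049e+10 s.
T_syn = |T₁ · T₂ / (T₁ − T₂)|.
T_syn = |1.77841e+12 · 8.83049e+10 / (1.77841e+12 − 8.83049e+10)| s ≈ 9.292e+10 s = 2944 years.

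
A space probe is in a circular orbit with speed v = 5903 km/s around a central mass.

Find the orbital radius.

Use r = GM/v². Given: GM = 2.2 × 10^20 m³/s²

Convert to SI: v = 5903 km/s = 5.903e+06 m/s.
For a circular orbit, v² = GM / r, so r = GM / v².
r = 2.2e+20 / (5.903e+06)² m ≈ 6.314e+06 m = 6.314 Mm.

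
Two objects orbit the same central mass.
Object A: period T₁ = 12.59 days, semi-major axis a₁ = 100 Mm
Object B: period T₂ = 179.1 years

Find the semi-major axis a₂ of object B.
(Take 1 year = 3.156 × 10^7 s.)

Convert to SI: T₁ = 12.59 days = 1.08778e+06 s; a₁ = 100 Mm = 1e+08 m; T₂ = 179.1 years = 5.6524e+09 s.
Kepler's third law: (T₁/T₂)² = (a₁/a₂)³ ⇒ a₂ = a₁ · (T₂/T₁)^(2/3).
T₂/T₁ = 5.6524e+09 / 1.08778e+06 = 5196.29.
a₂ = 1e+08 · (5196.29)^(2/3) m ≈ 3e+10 m = 30 Gm.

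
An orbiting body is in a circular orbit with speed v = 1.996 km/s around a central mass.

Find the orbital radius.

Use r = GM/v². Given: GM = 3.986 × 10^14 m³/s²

Convert to SI: v = 1.996 km/s = 1996 m/s.
For a circular orbit, v² = GM / r, so r = GM / v².
r = 3.986e+14 / (1996)² m ≈ 1e+08 m = 100 Mm.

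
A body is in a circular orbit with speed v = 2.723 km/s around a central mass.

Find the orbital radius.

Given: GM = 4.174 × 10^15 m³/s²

Convert to SI: v = 2.723 km/s = 2723 m/s.
For a circular orbit, v² = GM / r, so r = GM / v².
r = 4.174e+15 / (2723)² m ≈ 5.629e+08 m = 562.9 Mm.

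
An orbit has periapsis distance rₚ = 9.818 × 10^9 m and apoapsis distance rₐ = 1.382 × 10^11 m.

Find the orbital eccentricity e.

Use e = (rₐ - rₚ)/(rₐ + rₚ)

e = (rₐ − rₚ) / (rₐ + rₚ).
e = (1.382e+11 − 9.818e+09) / (1.382e+11 + 9.818e+09) = 1.28382e+11 / 1.48018e+11 ≈ 0.8673.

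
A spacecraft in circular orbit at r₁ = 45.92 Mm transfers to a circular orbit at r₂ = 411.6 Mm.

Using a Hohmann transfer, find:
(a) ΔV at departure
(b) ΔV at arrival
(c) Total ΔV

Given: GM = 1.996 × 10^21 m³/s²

Convert to SI: r₁ = 45.92 Mm = 4.592e+07 m; r₂ = 411.6 Mm = 4.116e+08 m.
Transfer semi-major axis: a_t = (r₁ + r₂)/2 = (4.592e+07 + 4.116e+08)/2 = 2.2876e+08 m.
Circular speeds: v₁ = √(GM/r₁) = 6.59294e+06 m/s, v₂ = √(GM/r₂) = 2.20213e+06 m/s.
Transfer speeds (vis-viva v² = GM(2/r − 1/a_t)): v₁ᵗ = 8.84356e+06 m/s, v₂ᵗ = 986628 m/s.
(a) ΔV₁ = |v₁ᵗ − v₁| ≈ 2.251e+06 m/s = 2251 km/s.
(b) ΔV₂ = |v₂ − v₂ᵗ| ≈ 1.216e+06 m/s = 1216 km/s.
(c) ΔV_total = ΔV₁ + ΔV₂ ≈ 3.466e+06 m/s = 3466 km/s.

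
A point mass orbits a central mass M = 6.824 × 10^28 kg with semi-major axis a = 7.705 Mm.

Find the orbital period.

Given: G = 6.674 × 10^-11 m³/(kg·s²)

Convert to SI: a = 7.705 Mm = 7.705e+06 m.
GM = G · M = 6.674e-11 · 6.824e+28 = 4.55434e+18 m³/s².
Kepler's third law: T = 2π √(a³ / GM).
Substituting a = 7.705e+06 m and GM = 4.55434e+18 m³/s²:
T = 2π √((7.705e+06)³ / 4.55434e+18) s
T ≈ 62.97 s = 1.049 minutes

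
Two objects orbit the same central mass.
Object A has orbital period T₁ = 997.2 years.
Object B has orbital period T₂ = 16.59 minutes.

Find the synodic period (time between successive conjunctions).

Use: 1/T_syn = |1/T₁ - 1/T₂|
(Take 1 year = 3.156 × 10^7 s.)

Convert to SI: T₁ = 997.2 years = 3.14716e+10 s; T₂ = 16.59 minutes = 995.4 s.
T_syn = |T₁ · T₂ / (T₁ − T₂)|.
T_syn = |3.14716e+10 · 995.4 / (3.14716e+10 − 995.4)| s ≈ 995.4 s = 16.59 minutes.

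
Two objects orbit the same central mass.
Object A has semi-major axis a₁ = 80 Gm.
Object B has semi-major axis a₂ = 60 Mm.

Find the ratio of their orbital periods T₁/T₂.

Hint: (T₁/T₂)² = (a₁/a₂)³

Convert to SI: a₁ = 80 Gm = 8e+10 m; a₂ = 60 Mm = 6e+07 m.
From Kepler's third law, (T₁/T₂)² = (a₁/a₂)³, so T₁/T₂ = (a₁/a₂)^(3/2).
a₁/a₂ = 8e+10 / 6e+07 = 1333.33.
T₁/T₂ = (1333.33)^(3/2) ≈ 4.869e+04.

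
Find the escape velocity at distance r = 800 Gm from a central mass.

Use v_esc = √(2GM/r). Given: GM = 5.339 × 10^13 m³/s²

Convert to SI: r = 800 Gm = 8e+11 m.
Escape velocity comes from setting total energy to zero: ½v² − GM/r = 0 ⇒ v_esc = √(2GM / r).
v_esc = √(2 · 5.339e+13 / 8e+11) m/s ≈ 11.55 m/s = 11.55 m/s.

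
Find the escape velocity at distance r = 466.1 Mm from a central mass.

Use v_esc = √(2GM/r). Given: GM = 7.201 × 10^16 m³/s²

Convert to SI: r = 466.1 Mm = 4.661e+08 m.
Escape velocity comes from setting total energy to zero: ½v² − GM/r = 0 ⇒ v_esc = √(2GM / r).
v_esc = √(2 · 7.201e+16 / 4.661e+08) m/s ≈ 1.758e+04 m/s = 17.58 km/s.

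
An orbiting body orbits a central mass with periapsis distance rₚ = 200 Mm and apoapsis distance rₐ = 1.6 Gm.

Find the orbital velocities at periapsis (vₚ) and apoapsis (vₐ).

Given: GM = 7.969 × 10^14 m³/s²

Convert to SI: rₚ = 200 Mm = 2e+08 m; rₐ = 1.6 Gm = 1.6e+09 m.
Use the vis-viva equation v² = GM(2/r − 1/a) with a = (rₚ + rₐ)/2 = (2e+08 + 1.6e+09)/2 = 9e+08 m.
vₚ = √(GM · (2/rₚ − 1/a)) = √(7.969e+14 · (2/2e+08 − 1/9e+08)) m/s ≈ 2661 m/s = 2.661 km/s.
vₐ = √(GM · (2/rₐ − 1/a)) = √(7.969e+14 · (2/1.6e+09 − 1/9e+08)) m/s ≈ 332.7 m/s = 332.7 m/s.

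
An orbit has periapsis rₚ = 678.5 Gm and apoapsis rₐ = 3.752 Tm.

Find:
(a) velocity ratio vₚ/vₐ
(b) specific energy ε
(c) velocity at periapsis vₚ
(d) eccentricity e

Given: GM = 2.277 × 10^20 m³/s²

Convert to SI: rₚ = 678.5 Gm = 6.785e+11 m; rₐ = 3.752 Tm = 3.752e+12 m.
(a) Conservation of angular momentum (rₚvₚ = rₐvₐ) gives vₚ/vₐ = rₐ/rₚ = 3.752e+12/6.785e+11 ≈ 5.53
(b) With a = (rₚ + rₐ)/2 = 2.21525e+12 m, ε = −GM/(2a) = −2.277e+20/(2 · 2.21525e+12) J/kg ≈ -5.139e+07 J/kg
(c) With a = (rₚ + rₐ)/2 = 2.21525e+12 m, vₚ = √(GM (2/rₚ − 1/a)) = √(2.277e+20 · (2/6.785e+11 − 1/2.21525e+12)) m/s ≈ 2.384e+04 m/s
(d) e = (rₐ − rₚ)/(rₐ + rₚ) = (3.752e+12 − 6.785e+11)/(3.752e+12 + 6.785e+11) ≈ 0.6937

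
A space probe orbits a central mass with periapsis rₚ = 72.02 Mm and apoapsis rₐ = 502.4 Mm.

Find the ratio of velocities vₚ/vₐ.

Convert to SI: rₚ = 72.02 Mm = 7.202e+07 m; rₐ = 502.4 Mm = 5.024e+08 m.
Conservation of angular momentum gives rₚvₚ = rₐvₐ, so vₚ/vₐ = rₐ/rₚ.
vₚ/vₐ = 5.024e+08 / 7.202e+07 ≈ 6.976.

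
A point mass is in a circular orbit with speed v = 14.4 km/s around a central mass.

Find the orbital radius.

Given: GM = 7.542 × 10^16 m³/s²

Convert to SI: v = 14.4 km/s = 14400 m/s.
For a circular orbit, v² = GM / r, so r = GM / v².
r = 7.542e+16 / (14400)² m ≈ 3.637e+08 m = 363.7 Mm.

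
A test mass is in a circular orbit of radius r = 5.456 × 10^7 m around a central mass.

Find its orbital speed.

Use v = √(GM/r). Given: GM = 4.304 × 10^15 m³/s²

For a circular orbit, gravity supplies the centripetal force, so v = √(GM / r).
v = √(4.304e+15 / 5.456e+07) m/s ≈ 8882 m/s = 8.882 km/s.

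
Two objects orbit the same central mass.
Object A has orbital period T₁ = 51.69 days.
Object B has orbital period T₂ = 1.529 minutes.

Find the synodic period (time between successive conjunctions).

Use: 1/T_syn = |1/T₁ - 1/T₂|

Convert to SI: T₁ = 51.69 days = 4.46602e+06 s; T₂ = 1.529 minutes = 91.74 s.
T_syn = |T₁ · T₂ / (T₁ − T₂)|.
T_syn = |4.46602e+06 · 91.74 / (4.46602e+06 − 91.74)| s ≈ 91.74 s = 1.529 minutes.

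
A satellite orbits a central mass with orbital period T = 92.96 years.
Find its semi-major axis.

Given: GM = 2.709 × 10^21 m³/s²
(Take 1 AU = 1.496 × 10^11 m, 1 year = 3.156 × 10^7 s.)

Convert to SI: T = 92.96 years = 2.93382e+09 s.
Invert Kepler's third law: a = (GM · T² / (4π²))^(1/3).
Substituting T = 2.93382e+09 s and GM = 2.709e+21 m³/s²:
a = (2.709e+21 · (2.93382e+09)² / (4π²))^(1/3) m
a ≈ 8.39e+12 m = 56.08 AU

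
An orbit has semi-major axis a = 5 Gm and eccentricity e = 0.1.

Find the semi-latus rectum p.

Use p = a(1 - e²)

Convert to SI: a = 5 Gm = 5e+09 m.
p = a (1 − e²).
p = 5e+09 · (1 − (0.1)²) = 5e+09 · 0.99 ≈ 4.95e+09 m = 4.95 Gm.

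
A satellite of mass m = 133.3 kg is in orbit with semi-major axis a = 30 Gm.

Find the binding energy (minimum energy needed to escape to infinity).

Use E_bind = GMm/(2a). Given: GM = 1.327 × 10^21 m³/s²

Convert to SI: a = 30 Gm = 3e+10 m.
Total orbital energy is E = −GMm/(2a); binding energy is E_bind = −E = GMm/(2a).
E_bind = 1.327e+21 · 133.3 / (2 · 3e+10) J ≈ 2.948e+12 J = 2.948 TJ.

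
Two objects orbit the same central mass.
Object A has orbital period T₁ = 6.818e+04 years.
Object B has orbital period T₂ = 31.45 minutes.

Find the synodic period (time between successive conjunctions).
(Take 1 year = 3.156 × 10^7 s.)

Convert to SI: T₁ = 6.818e+04 years = 2.15176e+12 s; T₂ = 31.45 minutes = 1887 s.
T_syn = |T₁ · T₂ / (T₁ − T₂)|.
T_syn = |2.15176e+12 · 1887 / (2.15176e+12 − 1887)| s ≈ 1887 s = 31.45 minutes.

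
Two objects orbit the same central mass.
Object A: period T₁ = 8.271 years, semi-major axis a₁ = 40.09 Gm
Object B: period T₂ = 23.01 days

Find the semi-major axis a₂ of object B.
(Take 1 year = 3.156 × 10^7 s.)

Convert to SI: T₁ = 8.271 years = 2.61033e+08 s; a₁ = 40.09 Gm = 4.009e+10 m; T₂ = 23.01 days = 1.98806e+06 s.
Kepler's third law: (T₁/T₂)² = (a₁/a₂)³ ⇒ a₂ = a₁ · (T₂/T₁)^(2/3).
T₂/T₁ = 1.98806e+06 / 2.61033e+08 = 0.00761615.
a₂ = 4.009e+10 · (0.00761615)^(2/3) m ≈ 1.552e+09 m = 1.552 Gm.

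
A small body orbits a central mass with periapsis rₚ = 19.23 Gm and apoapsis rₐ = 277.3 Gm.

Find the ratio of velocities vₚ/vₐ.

Convert to SI: rₚ = 19.23 Gm = 1.923e+10 m; rₐ = 277.3 Gm = 2.773e+11 m.
Conservation of angular momentum gives rₚvₚ = rₐvₐ, so vₚ/vₐ = rₐ/rₚ.
vₚ/vₐ = 2.773e+11 / 1.923e+10 ≈ 14.42.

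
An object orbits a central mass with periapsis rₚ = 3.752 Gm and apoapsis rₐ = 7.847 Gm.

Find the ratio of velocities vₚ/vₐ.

Convert to SI: rₚ = 3.752 Gm = 3.752e+09 m; rₐ = 7.847 Gm = 7.847e+09 m.
Conservation of angular momentum gives rₚvₚ = rₐvₐ, so vₚ/vₐ = rₐ/rₚ.
vₚ/vₐ = 7.847e+09 / 3.752e+09 ≈ 2.091.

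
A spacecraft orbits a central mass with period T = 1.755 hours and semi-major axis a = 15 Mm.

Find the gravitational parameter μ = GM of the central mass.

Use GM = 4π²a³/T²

Convert to SI: T = 1.755 hours = 6318 s; a = 15 Mm = 1.5e+07 m.
GM = 4π² · a³ / T².
GM = 4π² · (1.5e+07)³ / (6318)² m³/s² ≈ 3.338e+15 m³/s² = 3.338 × 10^15 m³/s².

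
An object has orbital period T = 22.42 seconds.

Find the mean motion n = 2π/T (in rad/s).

n = 2π / T.
n = 2π / 22.42 s ≈ 0.2802 rad/s.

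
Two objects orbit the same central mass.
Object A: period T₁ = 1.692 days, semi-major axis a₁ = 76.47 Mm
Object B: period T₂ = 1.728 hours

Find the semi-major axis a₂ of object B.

Convert to SI: T₁ = 1.692 days = 146189 s; a₁ = 76.47 Mm = 7.647e+07 m; T₂ = 1.728 hours = 6220.8 s.
Kepler's third law: (T₁/T₂)² = (a₁/a₂)³ ⇒ a₂ = a₁ · (T₂/T₁)^(2/3).
T₂/T₁ = 6220.8 / 146189 = 0.0425532.
a₂ = 7.647e+07 · (0.0425532)^(2/3) m ≈ 9.321e+06 m = 9.321 Mm.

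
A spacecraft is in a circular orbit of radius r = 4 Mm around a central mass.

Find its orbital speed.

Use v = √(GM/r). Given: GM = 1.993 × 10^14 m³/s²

Convert to SI: r = 4 Mm = 4e+06 m.
For a circular orbit, gravity supplies the centripetal force, so v = √(GM / r).
v = √(1.993e+14 / 4e+06) m/s ≈ 7059 m/s = 7.059 km/s.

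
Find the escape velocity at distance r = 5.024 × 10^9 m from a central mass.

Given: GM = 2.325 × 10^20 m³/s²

Escape velocity comes from setting total energy to zero: ½v² − GM/r = 0 ⇒ v_esc = √(2GM / r).
v_esc = √(2 · 2.325e+20 / 5.024e+09) m/s ≈ 3.042e+05 m/s = 304.2 km/s.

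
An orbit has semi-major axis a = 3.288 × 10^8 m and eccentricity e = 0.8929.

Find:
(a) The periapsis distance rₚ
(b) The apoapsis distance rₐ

(a) rₚ = a(1 − e) = 3.288e+08 · (1 − 0.8929) = 3.288e+08 · 0.1071 ≈ 3.521e+07 m = 3.521 × 10^7 m.
(b) rₐ = a(1 + e) = 3.288e+08 · (1 + 0.8929) = 3.288e+08 · 1.8929 ≈ 6.224e+08 m = 6.224 × 10^8 m.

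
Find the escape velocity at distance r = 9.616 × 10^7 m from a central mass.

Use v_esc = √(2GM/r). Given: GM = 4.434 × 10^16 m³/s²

Escape velocity comes from setting total energy to zero: ½v² − GM/r = 0 ⇒ v_esc = √(2GM / r).
v_esc = √(2 · 4.434e+16 / 9.616e+07) m/s ≈ 3.037e+04 m/s = 30.37 km/s.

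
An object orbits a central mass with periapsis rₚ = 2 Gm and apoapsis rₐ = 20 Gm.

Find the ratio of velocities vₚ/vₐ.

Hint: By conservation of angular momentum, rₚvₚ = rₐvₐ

Convert to SI: rₚ = 2 Gm = 2e+09 m; rₐ = 20 Gm = 2e+10 m.
Conservation of angular momentum gives rₚvₚ = rₐvₐ, so vₚ/vₐ = rₐ/rₚ.
vₚ/vₐ = 2e+10 / 2e+09 ≈ 10.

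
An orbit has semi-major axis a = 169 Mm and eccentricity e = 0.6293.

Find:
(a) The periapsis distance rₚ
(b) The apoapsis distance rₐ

Convert to SI: a = 169 Mm = 1.69e+08 m.
(a) rₚ = a(1 − e) = 1.69e+08 · (1 − 0.6293) = 1.69e+08 · 0.3707 ≈ 6.265e+07 m = 62.65 Mm.
(b) rₐ = a(1 + e) = 1.69e+08 · (1 + 0.6293) = 1.69e+08 · 1.6293 ≈ 2.754e+08 m = 275.4 Mm.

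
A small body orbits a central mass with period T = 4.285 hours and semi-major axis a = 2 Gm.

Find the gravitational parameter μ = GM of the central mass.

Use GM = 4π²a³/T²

Convert to SI: T = 4.285 hours = 15426 s; a = 2 Gm = 2e+09 m.
GM = 4π² · a³ / T².
GM = 4π² · (2e+09)³ / (15426)² m³/s² ≈ 1.327e+21 m³/s² = 1.327 × 10^21 m³/s².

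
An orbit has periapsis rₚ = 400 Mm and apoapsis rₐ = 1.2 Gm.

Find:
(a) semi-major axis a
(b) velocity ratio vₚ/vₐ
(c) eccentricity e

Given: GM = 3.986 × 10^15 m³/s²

Convert to SI: rₚ = 400 Mm = 4e+08 m; rₐ = 1.2 Gm = 1.2e+09 m.
(a) a = (rₚ + rₐ)/2 = (4e+08 + 1.2e+09)/2 ≈ 8e+08 m
(b) Conservation of angular momentum (rₚvₚ = rₐvₐ) gives vₚ/vₐ = rₐ/rₚ = 1.2e+09/4e+08 ≈ 3
(c) e = (rₐ − rₚ)/(rₐ + rₚ) = (1.2e+09 − 4e+08)/(1.2e+09 + 4e+08) ≈ 0.5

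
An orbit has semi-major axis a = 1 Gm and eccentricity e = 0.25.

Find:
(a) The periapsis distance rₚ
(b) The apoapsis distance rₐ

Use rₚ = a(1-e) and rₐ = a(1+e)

Convert to SI: a = 1 Gm = 1e+09 m.
(a) rₚ = a(1 − e) = 1e+09 · (1 − 0.25) = 1e+09 · 0.75 ≈ 7.5e+08 m = 750 Mm.
(b) rₐ = a(1 + e) = 1e+09 · (1 + 0.25) = 1e+09 · 1.25 ≈ 1.25e+09 m = 1.25 Gm.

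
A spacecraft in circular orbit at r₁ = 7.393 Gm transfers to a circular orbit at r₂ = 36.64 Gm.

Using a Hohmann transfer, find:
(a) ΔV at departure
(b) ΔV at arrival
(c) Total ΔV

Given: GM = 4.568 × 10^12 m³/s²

Convert to SI: r₁ = 7.393 Gm = 7.393e+09 m; r₂ = 36.64 Gm = 3.664e+10 m.
Transfer semi-major axis: a_t = (r₁ + r₂)/2 = (7.393e+09 + 3.664e+10)/2 = 2.20165e+10 m.
Circular speeds: v₁ = √(GM/r₁) = 24.8572 m/s, v₂ = √(GM/r₂) = 11.1657 m/s.
Transfer speeds (vis-viva v² = GM(2/r − 1/a_t)): v₁ᵗ = 32.0668 m/s, v₂ᵗ = 6.47026 m/s.
(a) ΔV₁ = |v₁ᵗ − v₁| ≈ 7.21 m/s = 7.21 m/s.
(b) ΔV₂ = |v₂ − v₂ᵗ| ≈ 4.695 m/s = 4.695 m/s.
(c) ΔV_total = ΔV₁ + ΔV₂ ≈ 11.91 m/s = 11.91 m/s.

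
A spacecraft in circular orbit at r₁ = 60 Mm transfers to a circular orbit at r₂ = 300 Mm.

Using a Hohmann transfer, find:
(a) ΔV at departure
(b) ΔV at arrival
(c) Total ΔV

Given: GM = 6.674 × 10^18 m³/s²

Convert to SI: r₁ = 60 Mm = 6e+07 m; r₂ = 300 Mm = 3e+08 m.
Transfer semi-major axis: a_t = (r₁ + r₂)/2 = (6e+07 + 3e+08)/2 = 1.8e+08 m.
Circular speeds: v₁ = √(GM/r₁) = 333517 m/s, v₂ = √(GM/r₂) = 149153 m/s.
Transfer speeds (vis-viva v² = GM(2/r − 1/a_t)): v₁ᵗ = 430568 m/s, v₂ᵗ = 86113.6 m/s.
(a) ΔV₁ = |v₁ᵗ − v₁| ≈ 9.705e+04 m/s = 97.05 km/s.
(b) ΔV₂ = |v₂ − v₂ᵗ| ≈ 6.304e+04 m/s = 63.04 km/s.
(c) ΔV_total = ΔV₁ + ΔV₂ ≈ 1.601e+05 m/s = 160.1 km/s.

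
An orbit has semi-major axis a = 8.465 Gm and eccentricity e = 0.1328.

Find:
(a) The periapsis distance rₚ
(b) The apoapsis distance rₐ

Convert to SI: a = 8.465 Gm = 8.465e+09 m.
(a) rₚ = a(1 − e) = 8.465e+09 · (1 − 0.1328) = 8.465e+09 · 0.8672 ≈ 7.341e+09 m = 7.341 Gm.
(b) rₐ = a(1 + e) = 8.465e+09 · (1 + 0.1328) = 8.465e+09 · 1.1328 ≈ 9.589e+09 m = 9.589 Gm.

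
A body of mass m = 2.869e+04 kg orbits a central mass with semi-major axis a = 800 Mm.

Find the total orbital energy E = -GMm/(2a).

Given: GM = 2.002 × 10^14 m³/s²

Convert to SI: a = 800 Mm = 8e+08 m.
E = −GMm / (2a).
E = −2.002e+14 · 2.869e+04 / (2 · 8e+08) J ≈ -3.59e+09 J = -3.59 GJ.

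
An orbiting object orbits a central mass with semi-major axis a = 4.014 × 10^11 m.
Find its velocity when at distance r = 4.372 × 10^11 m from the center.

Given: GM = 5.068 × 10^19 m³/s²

Vis-viva: v = √(GM · (2/r − 1/a)).
2/r − 1/a = 2/4.372e+11 − 1/4.014e+11 = 2.08328e-12 m⁻¹.
v = √(5.068e+19 · 2.08328e-12) m/s ≈ 1.028e+04 m/s = 10.28 km/s.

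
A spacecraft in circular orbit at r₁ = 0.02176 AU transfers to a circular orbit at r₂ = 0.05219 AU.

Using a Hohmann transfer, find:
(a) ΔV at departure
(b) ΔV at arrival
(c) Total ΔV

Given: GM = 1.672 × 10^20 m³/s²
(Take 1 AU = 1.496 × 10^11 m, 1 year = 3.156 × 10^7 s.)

Convert to SI: r₁ = 0.02176 AU = 3.2553e+09 m; r₂ = 0.05219 AU = 7.80762e+09 m.
Transfer semi-major axis: a_t = (r₁ + r₂)/2 = (3.2553e+09 + 7.80762e+09)/2 = 5.53146e+09 m.
Circular speeds: v₁ = √(GM/r₁) = 226633 m/s, v₂ = √(GM/r₂) = 146339 m/s.
Transfer speeds (vis-viva v² = GM(2/r − 1/a_t)): v₁ᵗ = 269254 m/s, v₂ᵗ = 112262 m/s.
(a) ΔV₁ = |v₁ᵗ − v₁| ≈ 4.262e+04 m/s = 8.992 AU/year.
(b) ΔV₂ = |v₂ − v₂ᵗ| ≈ 3.408e+04 m/s = 7.189 AU/year.
(c) ΔV_total = ΔV₁ + ΔV₂ ≈ 7.67e+04 m/s = 16.18 AU/year.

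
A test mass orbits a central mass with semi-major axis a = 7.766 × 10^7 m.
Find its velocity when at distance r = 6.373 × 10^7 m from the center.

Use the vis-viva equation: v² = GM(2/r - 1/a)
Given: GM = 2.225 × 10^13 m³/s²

Vis-viva: v = √(GM · (2/r − 1/a)).
2/r − 1/a = 2/6.373e+07 − 1/7.766e+07 = 1.85058e-08 m⁻¹.
v = √(2.225e+13 · 1.85058e-08) m/s ≈ 641.7 m/s = 641.7 m/s.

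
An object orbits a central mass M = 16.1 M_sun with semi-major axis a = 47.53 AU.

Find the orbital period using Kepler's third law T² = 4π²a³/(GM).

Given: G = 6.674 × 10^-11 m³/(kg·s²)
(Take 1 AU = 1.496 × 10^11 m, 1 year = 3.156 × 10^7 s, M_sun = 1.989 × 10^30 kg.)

Convert to SI: a = 47.53 AU = 7.11049e+12 m; M = 16.1 M_sun = 3.20229e+31 kg.
GM = G · M = 6.674e-11 · 3.20229e+31 = 2.13721e+21 m³/s².
Kepler's third law: T = 2π √(a³ / GM).
Substituting a = 7.11049e+12 m and GM = 2.13721e+21 m³/s²:
T = 2π √((7.11049e+12)³ / 2.13721e+21) s
T ≈ 2.577e+09 s = 81.65 years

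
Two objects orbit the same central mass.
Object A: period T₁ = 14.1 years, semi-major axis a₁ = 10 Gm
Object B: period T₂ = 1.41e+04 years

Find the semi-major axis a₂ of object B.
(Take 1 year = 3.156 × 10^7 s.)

Convert to SI: T₁ = 14.1 years = 4.44996e+08 s; a₁ = 10 Gm = 1e+10 m; T₂ = 1.41e+04 years = 4.44996e+11 s.
Kepler's third law: (T₁/T₂)² = (a₁/a₂)³ ⇒ a₂ = a₁ · (T₂/T₁)^(2/3).
T₂/T₁ = 4.44996e+11 / 4.44996e+08 = 1000.
a₂ = 1e+10 · (1000)^(2/3) m ≈ 1e+12 m = 1000 Gm.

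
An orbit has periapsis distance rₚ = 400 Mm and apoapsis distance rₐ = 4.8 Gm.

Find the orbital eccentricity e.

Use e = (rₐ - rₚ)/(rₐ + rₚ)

Convert to SI: rₚ = 400 Mm = 4e+08 m; rₐ = 4.8 Gm = 4.8e+09 m.
e = (rₐ − rₚ) / (rₐ + rₚ).
e = (4.8e+09 − 4e+08) / (4.8e+09 + 4e+08) = 4.4e+09 / 5.2e+09 ≈ 0.8462.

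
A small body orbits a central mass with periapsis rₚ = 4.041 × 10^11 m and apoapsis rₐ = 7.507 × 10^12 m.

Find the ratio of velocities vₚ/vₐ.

Conservation of angular momentum gives rₚvₚ = rₐvₐ, so vₚ/vₐ = rₐ/rₚ.
vₚ/vₐ = 7.507e+12 / 4.041e+11 ≈ 18.58.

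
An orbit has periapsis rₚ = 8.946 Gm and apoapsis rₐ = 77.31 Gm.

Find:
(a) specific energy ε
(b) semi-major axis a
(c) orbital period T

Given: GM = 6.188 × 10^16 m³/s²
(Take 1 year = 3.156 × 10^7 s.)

Convert to SI: rₚ = 8.946 Gm = 8.946e+09 m; rₐ = 77.31 Gm = 7.731e+10 m.
(a) With a = (rₚ + rₐ)/2 = 4.3128e+10 m, ε = −GM/(2a) = −6.188e+16/(2 · 4.3128e+10) J/kg ≈ -7.174e+05 J/kg
(b) a = (rₚ + rₐ)/2 = (8.946e+09 + 7.731e+10)/2 ≈ 4.313e+10 m
(c) With a = (rₚ + rₐ)/2 = 4.3128e+10 m, T = 2π √(a³/GM) = 2π √((4.3128e+10)³/6.188e+16) s ≈ 2.262e+08 s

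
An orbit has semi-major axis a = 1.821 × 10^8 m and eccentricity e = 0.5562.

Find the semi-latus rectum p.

p = a (1 − e²).
p = 1.821e+08 · (1 − (0.5562)²) = 1.821e+08 · 0.690642 ≈ 1.258e+08 m = 1.258 × 10^8 m.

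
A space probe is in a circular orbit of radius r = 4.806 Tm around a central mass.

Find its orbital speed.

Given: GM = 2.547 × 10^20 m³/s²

Convert to SI: r = 4.806 Tm = 4.806e+12 m.
For a circular orbit, gravity supplies the centripetal force, so v = √(GM / r).
v = √(2.547e+20 / 4.806e+12) m/s ≈ 7280 m/s = 7.28 km/s.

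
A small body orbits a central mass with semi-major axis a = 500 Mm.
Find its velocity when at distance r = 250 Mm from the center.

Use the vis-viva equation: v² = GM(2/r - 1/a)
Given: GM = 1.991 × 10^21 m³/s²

Convert to SI: a = 500 Mm = 5e+08 m; r = 250 Mm = 2.5e+08 m.
Vis-viva: v = √(GM · (2/r − 1/a)).
2/r − 1/a = 2/2.5e+08 − 1/5e+08 = 6e-09 m⁻¹.
v = √(1.991e+21 · 6e-09) m/s ≈ 3.456e+06 m/s = 3456 km/s.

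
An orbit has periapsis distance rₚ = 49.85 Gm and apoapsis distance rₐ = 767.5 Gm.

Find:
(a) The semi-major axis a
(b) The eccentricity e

Convert to SI: rₚ = 49.85 Gm = 4.985e+10 m; rₐ = 767.5 Gm = 7.675e+11 m.
(a) a = (rₚ + rₐ) / 2 = (4.985e+10 + 7.675e+11) / 2 ≈ 4.087e+11 m = 408.7 Gm.
(b) e = (rₐ − rₚ) / (rₐ + rₚ) = (7.675e+11 − 4.985e+10) / (7.675e+11 + 4.985e+10) ≈ 0.878.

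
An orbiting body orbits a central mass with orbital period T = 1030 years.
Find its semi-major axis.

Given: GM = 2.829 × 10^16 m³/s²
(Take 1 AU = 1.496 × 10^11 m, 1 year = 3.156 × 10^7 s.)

Convert to SI: T = 1030 years = 3.25068e+10 s.
Invert Kepler's third law: a = (GM · T² / (4π²))^(1/3).
Substituting T = 3.25068e+10 s and GM = 2.829e+16 m³/s²:
a = (2.829e+16 · (3.25068e+10)² / (4π²))^(1/3) m
a ≈ 9.115e+11 m = 6.093 AU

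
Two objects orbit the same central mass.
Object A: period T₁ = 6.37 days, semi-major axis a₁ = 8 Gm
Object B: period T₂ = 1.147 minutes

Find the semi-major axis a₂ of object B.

Convert to SI: T₁ = 6.37 days = 550368 s; a₁ = 8 Gm = 8e+09 m; T₂ = 1.147 minutes = 68.82 s.
Kepler's third law: (T₁/T₂)² = (a₁/a₂)³ ⇒ a₂ = a₁ · (T₂/T₁)^(2/3).
T₂/T₁ = 68.82 / 550368 = 0.000125044.
a₂ = 8e+09 · (0.000125044)^(2/3) m ≈ 2e+07 m = 20 Mm.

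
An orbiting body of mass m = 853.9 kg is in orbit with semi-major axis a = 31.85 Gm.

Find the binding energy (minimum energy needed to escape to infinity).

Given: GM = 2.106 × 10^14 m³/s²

Convert to SI: a = 31.85 Gm = 3.185e+10 m.
Total orbital energy is E = −GMm/(2a); binding energy is E_bind = −E = GMm/(2a).
E_bind = 2.106e+14 · 853.9 / (2 · 3.185e+10) J ≈ 2.823e+06 J = 2.823 MJ.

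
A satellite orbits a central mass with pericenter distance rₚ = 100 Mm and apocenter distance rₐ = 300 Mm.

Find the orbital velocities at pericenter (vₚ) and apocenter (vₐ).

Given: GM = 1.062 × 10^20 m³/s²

Convert to SI: rₚ = 100 Mm = 1e+08 m; rₐ = 300 Mm = 3e+08 m.
Use the vis-viva equation v² = GM(2/r − 1/a) with a = (rₚ + rₐ)/2 = (1e+08 + 3e+08)/2 = 2e+08 m.
vₚ = √(GM · (2/rₚ − 1/a)) = √(1.062e+20 · (2/1e+08 − 1/2e+08)) m/s ≈ 1.262e+06 m/s = 1262 km/s.
vₐ = √(GM · (2/rₐ − 1/a)) = √(1.062e+20 · (2/3e+08 − 1/2e+08)) m/s ≈ 4.207e+05 m/s = 420.7 km/s.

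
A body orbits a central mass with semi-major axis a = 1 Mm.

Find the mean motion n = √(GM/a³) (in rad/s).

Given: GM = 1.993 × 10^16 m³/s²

Convert to SI: a = 1 Mm = 1e+06 m.
n = √(GM / a³).
n = √(1.993e+16 / (1e+06)³) rad/s ≈ 0.1412 rad/s.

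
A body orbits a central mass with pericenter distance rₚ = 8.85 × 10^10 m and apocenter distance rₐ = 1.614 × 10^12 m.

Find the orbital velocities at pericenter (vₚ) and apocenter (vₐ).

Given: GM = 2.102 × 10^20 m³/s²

Use the vis-viva equation v² = GM(2/r − 1/a) with a = (rₚ + rₐ)/2 = (8.85e+10 + 1.614e+12)/2 = 8.5125e+11 m.
vₚ = √(GM · (2/rₚ − 1/a)) = √(2.102e+20 · (2/8.85e+10 − 1/8.5125e+11)) m/s ≈ 6.711e+04 m/s = 67.11 km/s.
vₐ = √(GM · (2/rₐ − 1/a)) = √(2.102e+20 · (2/1.614e+12 − 1/8.5125e+11)) m/s ≈ 3680 m/s = 3.68 km/s.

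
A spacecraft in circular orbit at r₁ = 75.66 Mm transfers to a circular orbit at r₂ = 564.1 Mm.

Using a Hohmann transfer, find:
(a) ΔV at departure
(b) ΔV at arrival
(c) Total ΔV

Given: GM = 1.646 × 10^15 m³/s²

Convert to SI: r₁ = 75.66 Mm = 7.566e+07 m; r₂ = 564.1 Mm = 5.641e+08 m.
Transfer semi-major axis: a_t = (r₁ + r₂)/2 = (7.566e+07 + 5.641e+08)/2 = 3.1988e+08 m.
Circular speeds: v₁ = √(GM/r₁) = 4664.25 m/s, v₂ = √(GM/r₂) = 1708.19 m/s.
Transfer speeds (vis-viva v² = GM(2/r − 1/a_t)): v₁ᵗ = 6193.93 m/s, v₂ᵗ = 830.762 m/s.
(a) ΔV₁ = |v₁ᵗ − v₁| ≈ 1530 m/s = 1.53 km/s.
(b) ΔV₂ = |v₂ − v₂ᵗ| ≈ 877.4 m/s = 877.4 m/s.
(c) ΔV_total = ΔV₁ + ΔV₂ ≈ 2407 m/s = 2.407 km/s.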